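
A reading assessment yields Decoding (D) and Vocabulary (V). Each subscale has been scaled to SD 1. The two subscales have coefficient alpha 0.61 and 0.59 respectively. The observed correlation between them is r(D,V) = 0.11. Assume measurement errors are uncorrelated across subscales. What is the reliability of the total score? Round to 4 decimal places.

Var(D+V) = 2 + 2·[0.11] = 2 + 0.22 = 2.22.
With uncorrelated errors the cross-covariances are all true-score covariance, so they carry over unchanged; only the diagonal terms shrink to ρᵢσᵢ².
True-score variance = [0.61 + 0.59] + 0.22 = 1.2 + 0.22 = 1.42.
Reliability = 1.42 / 2.22 = 0.6396.

0.6396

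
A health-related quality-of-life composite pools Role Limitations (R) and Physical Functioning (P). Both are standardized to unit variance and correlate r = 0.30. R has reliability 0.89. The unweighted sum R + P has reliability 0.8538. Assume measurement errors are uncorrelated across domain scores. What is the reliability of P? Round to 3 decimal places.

0.730

Var(R+P) = 2 + 2·0.30 = 2.600.
True-score variance = ρ_R + ρ_P + 2·0.30, so 0.8538 = (0.89 + ρ_P + 0.60) / 2.600.
ρ_P = 0.8538·2.600 − 0.89 − 0.60 = 0.730.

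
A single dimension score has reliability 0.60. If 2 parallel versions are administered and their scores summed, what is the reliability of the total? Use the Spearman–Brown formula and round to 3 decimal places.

ρ_k = kρ / (1 + (k−1)ρ) = 2·0.60 / (1 + 1·0.60) = 1.200 / 1.600 = 0.750.

0.750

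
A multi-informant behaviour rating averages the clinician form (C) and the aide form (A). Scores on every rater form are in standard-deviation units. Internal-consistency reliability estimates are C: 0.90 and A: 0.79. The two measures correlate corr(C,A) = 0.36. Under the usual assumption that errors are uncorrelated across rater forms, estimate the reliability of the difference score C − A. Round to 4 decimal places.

0.7578

Var(C−A) = 1 + 1 − 2·0.36 = 2 − 0.72 = 1.28.
Because errors are independent across components, Cov(Tᵢ,Tⱼ) = Cov(Xᵢ,Xⱼ); the off-diagonal part of the true-score variance is the same as above.
True-score variance = [0.90 + 0.79] − 0.72 = 1.69 − 0.72 = 0.97.
Reliability = 0.97 / 1.28 = 0.7578.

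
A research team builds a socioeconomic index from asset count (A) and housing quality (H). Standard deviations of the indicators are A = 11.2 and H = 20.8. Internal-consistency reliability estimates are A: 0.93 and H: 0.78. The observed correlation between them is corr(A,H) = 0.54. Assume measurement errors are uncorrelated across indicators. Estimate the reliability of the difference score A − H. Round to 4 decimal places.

Var(A−H) = 11.2² + 20.8² − 2·11.2·20.8·0.54 = 558.08 − 251.597 = 306.483.
Under uncorrelated errors the observed covariances equal the true-score covariances, so only the own-variance terms attenuate.
True-score variance = [11.2²·0.93 + 20.8²·0.78] − 251.597 = 454.118 − 251.597 = 202.522.
Reliability = 202.522 / 306.483 = 0.6608.

0.6608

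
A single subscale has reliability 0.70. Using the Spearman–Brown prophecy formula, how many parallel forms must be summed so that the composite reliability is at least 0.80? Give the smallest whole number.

k ≥ ρ*(1−ρ₁)/(ρ₁(1−ρ*)) = 0.80·0.30 / (0.70·0.20) = 1.714.
Smallest integer k = 2.

2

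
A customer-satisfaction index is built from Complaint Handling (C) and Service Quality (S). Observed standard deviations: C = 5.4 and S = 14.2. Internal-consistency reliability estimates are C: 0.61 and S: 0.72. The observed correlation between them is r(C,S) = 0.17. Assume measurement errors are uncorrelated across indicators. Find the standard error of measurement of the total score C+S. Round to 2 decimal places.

Var(total) = 230.8 + 26.0712 = 256.871.
True-score variance = 162.968 + 26.0712 = 189.04, so reliability = 0.7359.
Error variance = 256.871 − 189.04 = 67.8316; SEM = √67.8316 = 8.24.

8.24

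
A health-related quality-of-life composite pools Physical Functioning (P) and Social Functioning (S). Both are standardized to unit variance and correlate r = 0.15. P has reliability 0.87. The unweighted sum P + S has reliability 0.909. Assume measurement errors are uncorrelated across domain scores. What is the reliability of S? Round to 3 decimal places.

0.921

Var(P+S) = 2 + 2·0.15 = 2.300.
True-score variance = ρ_P + ρ_S + 2·0.15, so 0.909 = (0.87 + ρ_S + 0.30) / 2.300.
ρ_S = 0.909·2.300 − 0.87 − 0.30 = 0.921.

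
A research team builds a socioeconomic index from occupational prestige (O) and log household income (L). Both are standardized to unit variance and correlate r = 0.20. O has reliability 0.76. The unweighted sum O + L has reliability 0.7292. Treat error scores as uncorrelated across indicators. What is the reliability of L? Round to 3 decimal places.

Var(O+L) = 2 + 2·0.20 = 2.400.
True-score variance = ρ_O + ρ_L + 2·0.20, so 0.7292 = (0.76 + ρ_L + 0.40) / 2.400.
ρ_L = 0.7292·2.400 − 0.76 − 0.40 = 0.590.

0.590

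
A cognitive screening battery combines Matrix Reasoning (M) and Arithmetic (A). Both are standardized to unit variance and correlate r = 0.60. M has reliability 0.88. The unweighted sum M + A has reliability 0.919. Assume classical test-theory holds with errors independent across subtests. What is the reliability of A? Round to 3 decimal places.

0.861

Var(M+A) = 2 + 2·0.60 = 3.200.
True-score variance = ρ_M + ρ_A + 2·0.60, so 0.919 = (0.88 + ρ_A + 1.20) / 3.200.
ρ_A = 0.919·3.200 − 0.88 − 1.20 = 0.861.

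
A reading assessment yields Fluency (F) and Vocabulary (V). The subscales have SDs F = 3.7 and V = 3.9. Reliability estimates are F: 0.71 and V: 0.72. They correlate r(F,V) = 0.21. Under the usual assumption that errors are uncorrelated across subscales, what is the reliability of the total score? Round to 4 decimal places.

0.7646

Var(F+V) = 3.7² + 3.9² + 2·[3.7·3.9·0.21] = 28.9 + 6.0606 = 34.9606.
Under uncorrelated errors the observed covariances equal the true-score covariances, so only the own-variance terms attenuate.
True-score variance = [3.7²·0.71 + 3.9²·0.72] + 6.0606 = 20.6711 + 6.0606 = 26.7317.
Reliability = 26.7317 / 34.9606 = 0.7646.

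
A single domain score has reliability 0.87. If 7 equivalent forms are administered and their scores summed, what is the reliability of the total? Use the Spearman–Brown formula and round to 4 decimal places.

0.9791

ρ_k = kρ / (1 + (k−1)ρ) = 7·0.87 / (1 + 6·0.87) = 6.090 / 6.220 = 0.9791.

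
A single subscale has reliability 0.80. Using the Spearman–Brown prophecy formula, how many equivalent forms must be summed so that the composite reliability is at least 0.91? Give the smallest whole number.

3

k ≥ ρ*(1−ρ₁)/(ρ₁(1−ρ*)) = 0.91·0.20 / (0.80·0.09) = 2.528.
Smallest integer k = 3.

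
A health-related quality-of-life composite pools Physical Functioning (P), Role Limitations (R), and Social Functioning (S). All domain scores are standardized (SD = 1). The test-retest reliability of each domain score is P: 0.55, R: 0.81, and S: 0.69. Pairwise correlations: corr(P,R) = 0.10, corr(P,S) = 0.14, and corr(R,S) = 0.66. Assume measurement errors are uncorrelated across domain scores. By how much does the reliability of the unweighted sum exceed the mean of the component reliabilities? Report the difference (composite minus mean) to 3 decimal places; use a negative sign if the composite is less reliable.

0.119

Var(sum) = 3 + 1.8 = 4.8; true-score variance = 2.05 + 1.8 = 3.85; composite reliability = 0.8021.
Mean component reliability = 0.6833.
Difference = 0.8021 − 0.6833 = 0.119.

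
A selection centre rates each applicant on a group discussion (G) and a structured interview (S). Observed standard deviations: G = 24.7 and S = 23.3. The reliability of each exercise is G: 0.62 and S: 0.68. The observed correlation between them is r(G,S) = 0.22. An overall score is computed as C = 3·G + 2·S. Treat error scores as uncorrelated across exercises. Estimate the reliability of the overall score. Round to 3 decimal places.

Var(C) = 3²·24.7² + 2²·23.3² + 2·[6·24.7·23.3·0.22] = 7662.37 + 1519.35 = 9181.72.
Because errors are independent across components, Cov(Tᵢ,Tⱼ) = Cov(Xᵢ,Xⱼ); the off-diagonal part of the true-score variance is the same as above.
True-score variance = [3²·24.7²·0.62 + 2²·23.3²·0.68] + 1519.35 = 4880.96 + 1519.35 = 6400.31.
Reliability = 6400.31 / 9181.72 = 0.697.

0.697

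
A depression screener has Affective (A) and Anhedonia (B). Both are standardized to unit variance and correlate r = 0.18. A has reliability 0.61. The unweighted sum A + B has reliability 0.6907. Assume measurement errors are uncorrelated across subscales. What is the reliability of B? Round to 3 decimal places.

Var(A+B) = 2 + 2·0.18 = 2.360.
True-score variance = ρ_A + ρ_B + 2·0.18, so 0.6907 = (0.61 + ρ_B + 0.36) / 2.360.
ρ_B = 0.6907·2.360 − 0.61 − 0.36 = 0.660.

0.660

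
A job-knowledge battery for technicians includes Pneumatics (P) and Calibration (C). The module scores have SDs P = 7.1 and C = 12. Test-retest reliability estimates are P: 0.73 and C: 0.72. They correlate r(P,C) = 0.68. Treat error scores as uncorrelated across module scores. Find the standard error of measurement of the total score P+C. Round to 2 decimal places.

7.34

Var(total) = 194.41 + 115.872 = 310.282.
True-score variance = 140.479 + 115.872 = 256.351, so reliability = 0.8262.
Error variance = 310.282 − 256.351 = 53.9307; SEM = √53.9307 = 7.34.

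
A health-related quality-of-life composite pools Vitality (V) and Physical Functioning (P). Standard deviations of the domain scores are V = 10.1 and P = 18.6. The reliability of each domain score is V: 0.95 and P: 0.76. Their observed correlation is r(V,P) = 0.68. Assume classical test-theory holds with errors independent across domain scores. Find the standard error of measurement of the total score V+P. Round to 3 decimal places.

Var(total) = 447.97 + 255.49 = 703.46.
True-score variance = 359.839 + 255.49 = 615.329, so reliability = 0.8747.
Error variance = 703.46 − 615.329 = 88.1309; SEM = √88.1309 = 9.388.

9.388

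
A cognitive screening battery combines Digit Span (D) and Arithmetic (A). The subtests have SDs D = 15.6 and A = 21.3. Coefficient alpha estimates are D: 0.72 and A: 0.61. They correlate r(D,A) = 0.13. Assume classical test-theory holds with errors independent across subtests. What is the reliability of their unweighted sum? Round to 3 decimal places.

0.687

Var(D+A) = 15.6² + 21.3² + 2·[15.6·21.3·0.13] = 697.05 + 86.3928 = 783.443.
Because errors are independent across components, Cov(Tᵢ,Tⱼ) = Cov(Xᵢ,Xⱼ); the off-diagonal part of the true-score variance is the same as above.
True-score variance = [15.6²·0.72 + 21.3²·0.61] + 86.3928 = 451.97 + 86.3928 = 538.363.
Reliability = 538.363 / 783.443 = 0.687.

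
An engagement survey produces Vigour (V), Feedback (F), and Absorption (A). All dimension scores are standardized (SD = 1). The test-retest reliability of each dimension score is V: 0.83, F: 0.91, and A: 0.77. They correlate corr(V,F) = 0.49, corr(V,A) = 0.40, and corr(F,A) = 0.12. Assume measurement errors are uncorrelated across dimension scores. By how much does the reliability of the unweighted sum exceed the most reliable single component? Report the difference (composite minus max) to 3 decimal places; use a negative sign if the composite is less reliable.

Var(sum) = 3 + 2.02 = 5.02; true-score variance = 2.51 + 2.02 = 4.53; composite reliability = 0.9024.
Max component reliability = 0.9100.
Difference = 0.9024 − 0.9100 = -0.008.

-0.008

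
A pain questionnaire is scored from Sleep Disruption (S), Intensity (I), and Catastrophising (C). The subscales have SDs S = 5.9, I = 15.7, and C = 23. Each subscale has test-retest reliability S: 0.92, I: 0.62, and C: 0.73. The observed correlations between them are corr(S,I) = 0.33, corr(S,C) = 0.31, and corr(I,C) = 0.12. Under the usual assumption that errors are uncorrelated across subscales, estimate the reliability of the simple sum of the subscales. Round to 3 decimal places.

Var(S+I+C) = 5.9² + 15.7² + 23² + 2·[5.9·15.7·0.33 + 5.9·23·0.31 + 15.7·23·0.12] = 810.3 + 231.934 = 1042.23.
Under uncorrelated errors the observed covariances equal the true-score covariances, so only the own-variance terms attenuate.
True-score variance = [5.9²·0.92 + 15.7²·0.62 + 23²·0.73] + 231.934 = 571.019 + 231.934 = 802.953.
Reliability = 802.953 / 1042.23 = 0.770.

0.770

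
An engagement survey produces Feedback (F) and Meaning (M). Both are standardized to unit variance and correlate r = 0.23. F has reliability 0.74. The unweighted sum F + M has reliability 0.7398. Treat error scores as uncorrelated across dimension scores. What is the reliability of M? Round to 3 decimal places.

Var(F+M) = 2 + 2·0.23 = 2.460.
True-score variance = ρ_F + ρ_M + 2·0.23, so 0.7398 = (0.74 + ρ_M + 0.46) / 2.460.
ρ_M = 0.7398·2.460 − 0.74 − 0.46 = 0.620.

0.620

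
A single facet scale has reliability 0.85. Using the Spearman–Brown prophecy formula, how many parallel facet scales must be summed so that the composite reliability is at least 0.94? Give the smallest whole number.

3

k ≥ ρ*(1−ρ₁)/(ρ₁(1−ρ*)) = 0.94·0.15 / (0.85·0.06) = 2.765.
Smallest integer k = 3.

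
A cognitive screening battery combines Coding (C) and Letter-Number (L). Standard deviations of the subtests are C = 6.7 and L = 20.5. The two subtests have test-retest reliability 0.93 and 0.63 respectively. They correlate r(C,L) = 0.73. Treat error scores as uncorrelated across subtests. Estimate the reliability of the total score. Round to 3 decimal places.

Var(C+L) = 6.7² + 20.5² + 2·[6.7·20.5·0.73] = 465.14 + 200.531 = 665.671.
Because errors are independent across components, Cov(Tᵢ,Tⱼ) = Cov(Xᵢ,Xⱼ); the off-diagonal part of the true-score variance is the same as above.
True-score variance = [6.7²·0.93 + 20.5²·0.63] + 200.531 = 306.505 + 200.531 = 507.036.
Reliability = 507.036 / 665.671 = 0.762.

0.762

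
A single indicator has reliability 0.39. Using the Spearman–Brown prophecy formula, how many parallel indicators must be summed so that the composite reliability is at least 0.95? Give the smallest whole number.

k ≥ ρ*(1−ρ₁)/(ρ₁(1−ρ*)) = 0.95·0.61 / (0.39·0.05) = 29.718.
Smallest integer k = 30.

30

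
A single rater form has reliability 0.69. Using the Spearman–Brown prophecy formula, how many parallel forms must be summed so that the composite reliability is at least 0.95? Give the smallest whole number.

9

k ≥ ρ*(1−ρ₁)/(ρ₁(1−ρ*)) = 0.95·0.31 / (0.69·0.05) = 8.536.
Smallest integer k = 9.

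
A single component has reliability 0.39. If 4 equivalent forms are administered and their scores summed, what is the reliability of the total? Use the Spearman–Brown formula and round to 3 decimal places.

0.719

ρ_k = kρ / (1 + (k−1)ρ) = 4·0.39 / (1 + 3·0.39) = 1.560 / 2.170 = 0.719.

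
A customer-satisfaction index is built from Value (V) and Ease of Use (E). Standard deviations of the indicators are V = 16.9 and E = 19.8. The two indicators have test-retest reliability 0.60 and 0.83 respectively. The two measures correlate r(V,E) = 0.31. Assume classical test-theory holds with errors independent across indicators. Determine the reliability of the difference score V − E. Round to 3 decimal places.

Var(V−E) = 16.9² + 19.8² − 2·16.9·19.8·0.31 = 677.65 − 207.464 = 470.186.
Because errors are independent across components, Cov(Tᵢ,Tⱼ) = Cov(Xᵢ,Xⱼ); the off-diagonal part of the true-score variance is the same as above.
True-score variance = [16.9²·0.60 + 19.8²·0.83] − 207.464 = 496.759 − 207.464 = 289.295.
Reliability = 289.295 / 470.186 = 0.615.

0.615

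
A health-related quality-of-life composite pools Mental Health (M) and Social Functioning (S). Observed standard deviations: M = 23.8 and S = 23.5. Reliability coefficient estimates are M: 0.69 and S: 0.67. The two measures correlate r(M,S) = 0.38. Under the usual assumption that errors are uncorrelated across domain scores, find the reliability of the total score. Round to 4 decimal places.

0.7682

Var(M+S) = 23.8² + 23.5² + 2·[23.8·23.5·0.38] = 1118.69 + 425.068 = 1543.76.
Under uncorrelated errors the observed covariances equal the true-score covariances, so only the own-variance terms attenuate.
True-score variance = [23.8²·0.69 + 23.5²·0.67] + 425.068 = 760.851 + 425.068 = 1185.92.
Reliability = 1185.92 / 1543.76 = 0.7682.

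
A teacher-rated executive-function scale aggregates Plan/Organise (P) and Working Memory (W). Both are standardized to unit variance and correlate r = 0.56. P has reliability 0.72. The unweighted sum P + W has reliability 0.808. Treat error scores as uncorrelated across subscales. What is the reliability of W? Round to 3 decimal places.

0.681

Var(P+W) = 2 + 2·0.56 = 3.120.
True-score variance = ρ_P + ρ_W + 2·0.56, so 0.808 = (0.72 + ρ_W + 1.12) / 3.120.
ρ_W = 0.808·3.120 − 0.72 − 1.12 = 0.681.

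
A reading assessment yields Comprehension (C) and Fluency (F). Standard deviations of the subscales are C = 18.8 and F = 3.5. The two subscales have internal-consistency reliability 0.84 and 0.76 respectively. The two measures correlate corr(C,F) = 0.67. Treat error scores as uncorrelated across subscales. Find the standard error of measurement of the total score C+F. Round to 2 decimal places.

7.71

Var(total) = 365.69 + 88.172 = 453.862.
True-score variance = 306.2 + 88.172 = 394.372, so reliability = 0.8689.
Error variance = 453.862 − 394.372 = 59.4904; SEM = √59.4904 = 7.71.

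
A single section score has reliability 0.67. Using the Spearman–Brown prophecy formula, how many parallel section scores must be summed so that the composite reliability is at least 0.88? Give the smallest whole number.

k ≥ ρ*(1−ρ₁)/(ρ₁(1−ρ*)) = 0.88·0.33 / (0.67·0.12) = 3.612.
Smallest integer k = 4.

4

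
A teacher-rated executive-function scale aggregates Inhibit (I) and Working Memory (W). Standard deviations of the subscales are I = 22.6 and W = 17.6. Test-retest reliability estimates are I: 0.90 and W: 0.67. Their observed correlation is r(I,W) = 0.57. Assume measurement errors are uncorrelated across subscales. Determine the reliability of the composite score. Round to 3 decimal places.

0.880

Var(I+W) = 22.6² + 17.6² + 2·[22.6·17.6·0.57] = 820.52 + 453.446 = 1273.97.
With uncorrelated errors the cross-covariances are all true-score covariance, so they carry over unchanged; only the diagonal terms shrink to ρᵢσᵢ².
True-score variance = [22.6²·0.90 + 17.6²·0.67] + 453.446 = 667.223 + 453.446 = 1120.67.
Reliability = 1120.67 / 1273.97 = 0.880.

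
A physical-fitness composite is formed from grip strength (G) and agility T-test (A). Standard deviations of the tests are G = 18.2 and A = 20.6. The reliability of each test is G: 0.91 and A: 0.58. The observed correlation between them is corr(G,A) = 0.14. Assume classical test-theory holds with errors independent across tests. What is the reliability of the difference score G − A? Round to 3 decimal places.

0.680

Var(G−A) = 18.2² + 20.6² − 2·18.2·20.6·0.14 = 755.6 − 104.978 = 650.622.
Because errors are independent across components, Cov(Tᵢ,Tⱼ) = Cov(Xᵢ,Xⱼ); the off-diagonal part of the true-score variance is the same as above.
True-score variance = [18.2²·0.91 + 20.6²·0.58] − 104.978 = 547.557 − 104.978 = 442.58.
Reliability = 442.58 / 650.622 = 0.680.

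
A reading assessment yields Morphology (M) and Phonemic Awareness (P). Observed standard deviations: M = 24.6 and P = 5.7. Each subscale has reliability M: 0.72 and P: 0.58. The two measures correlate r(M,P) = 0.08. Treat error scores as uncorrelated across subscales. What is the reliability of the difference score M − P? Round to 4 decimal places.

Var(M−P) = 24.6² + 5.7² − 2·24.6·5.7·0.08 = 637.65 − 22.4352 = 615.215.
Because errors are independent across components, Cov(Tᵢ,Tⱼ) = Cov(Xᵢ,Xⱼ); the off-diagonal part of the true-score variance is the same as above.
True-score variance = [24.6²·0.72 + 5.7²·0.58] − 22.4352 = 454.559 − 22.4352 = 432.124.
Reliability = 432.124 / 615.215 = 0.7024.

0.7024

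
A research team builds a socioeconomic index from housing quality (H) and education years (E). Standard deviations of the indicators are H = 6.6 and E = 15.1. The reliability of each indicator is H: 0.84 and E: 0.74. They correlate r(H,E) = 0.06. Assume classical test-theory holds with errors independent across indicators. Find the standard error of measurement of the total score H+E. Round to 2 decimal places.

8.14

Var(total) = 271.57 + 11.9592 = 283.529.
True-score variance = 205.318 + 11.9592 = 217.277, so reliability = 0.7663.
Error variance = 283.529 − 217.277 = 66.2522; SEM = √66.2522 = 8.14.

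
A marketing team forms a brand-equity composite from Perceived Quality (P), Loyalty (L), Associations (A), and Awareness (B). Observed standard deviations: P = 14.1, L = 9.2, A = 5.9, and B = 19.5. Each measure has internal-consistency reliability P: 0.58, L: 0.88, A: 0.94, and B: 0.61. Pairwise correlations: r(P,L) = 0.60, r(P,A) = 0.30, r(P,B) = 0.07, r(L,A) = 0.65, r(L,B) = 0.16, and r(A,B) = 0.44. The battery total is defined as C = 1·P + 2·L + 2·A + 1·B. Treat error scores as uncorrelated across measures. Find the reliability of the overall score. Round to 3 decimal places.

Var(C) = 14.1² + 2²·9.2² + 2²·5.9² + 19.5² + 2·[2·14.1·9.2·0.60 + 2·14.1·5.9·0.30 + 14.1·19.5·0.07 + 4·9.2·5.9·0.65 + 2·9.2·19.5·0.16 + 2·5.9·19.5·0.44] = 1056.86 + 1049.21 = 2106.07.
Because errors are independent across components, Cov(Tᵢ,Tⱼ) = Cov(Xᵢ,Xⱼ); the off-diagonal part of the true-score variance is the same as above.
True-score variance = [14.1²·0.58 + 2²·9.2²·0.88 + 2²·5.9²·0.94 + 19.5²·0.61] + 1049.21 = 776.081 + 1049.21 = 1825.29.
Reliability = 1825.29 / 2106.07 = 0.867.

0.867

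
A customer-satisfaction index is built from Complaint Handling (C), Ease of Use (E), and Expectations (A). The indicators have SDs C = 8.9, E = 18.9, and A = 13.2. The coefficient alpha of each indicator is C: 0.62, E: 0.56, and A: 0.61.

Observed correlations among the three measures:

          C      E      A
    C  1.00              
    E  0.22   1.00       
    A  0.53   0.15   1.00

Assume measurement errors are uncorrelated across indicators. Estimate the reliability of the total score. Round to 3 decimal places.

Var(C+E+A) = 8.9² + 18.9² + 13.2² + 2·[8.9·18.9·0.22 + 8.9·13.2·0.53 + 18.9·13.2·0.15] = 610.66 + 273.385 = 884.045.
Because errors are independent across components, Cov(Tᵢ,Tⱼ) = Cov(Xᵢ,Xⱼ); the off-diagonal part of the true-score variance is the same as above.
True-score variance = [8.9²·0.62 + 18.9²·0.56 + 13.2²·0.61] + 273.385 = 355.434 + 273.385 = 628.819.
Reliability = 628.819 / 884.045 = 0.711.

0.711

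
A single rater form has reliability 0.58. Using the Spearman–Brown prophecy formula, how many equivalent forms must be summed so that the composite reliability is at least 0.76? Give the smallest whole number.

k ≥ ρ*(1−ρ₁)/(ρ₁(1−ρ*)) = 0.76·0.42 / (0.58·0.24) = 2.293.
Smallest integer k = 3.

3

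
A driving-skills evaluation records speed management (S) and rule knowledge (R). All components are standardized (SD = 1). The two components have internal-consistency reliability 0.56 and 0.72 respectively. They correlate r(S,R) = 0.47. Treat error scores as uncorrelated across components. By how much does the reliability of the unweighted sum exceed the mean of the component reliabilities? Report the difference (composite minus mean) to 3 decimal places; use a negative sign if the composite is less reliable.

Var(sum) = 2 + 0.94 = 2.94; true-score variance = 1.28 + 0.94 = 2.22; composite reliability = 0.7551.
Mean component reliability = 0.6400.
Difference = 0.7551 − 0.6400 = 0.115.

0.115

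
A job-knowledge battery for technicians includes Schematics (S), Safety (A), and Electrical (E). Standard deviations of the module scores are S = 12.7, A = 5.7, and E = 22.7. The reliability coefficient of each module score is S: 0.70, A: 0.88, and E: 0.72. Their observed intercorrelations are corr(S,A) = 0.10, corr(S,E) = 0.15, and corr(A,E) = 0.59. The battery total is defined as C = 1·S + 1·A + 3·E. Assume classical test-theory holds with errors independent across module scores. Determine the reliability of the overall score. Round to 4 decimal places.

Var(C) = 12.7² + 5.7² + 3²·22.7² + 2·[12.7·5.7·0.10 + 3·12.7·22.7·0.15 + 3·5.7·22.7·0.59] = 4831.39 + 731.98 = 5563.37.
Because errors are independent across components, Cov(Tᵢ,Tⱼ) = Cov(Xᵢ,Xⱼ); the off-diagonal part of the true-score variance is the same as above.
True-score variance = [12.7²·0.70 + 5.7²·0.88 + 3²·22.7²·0.72] + 731.98 = 3480.57 + 731.98 = 4212.55.
Reliability = 4212.55 / 5563.37 = 0.7572.

0.7572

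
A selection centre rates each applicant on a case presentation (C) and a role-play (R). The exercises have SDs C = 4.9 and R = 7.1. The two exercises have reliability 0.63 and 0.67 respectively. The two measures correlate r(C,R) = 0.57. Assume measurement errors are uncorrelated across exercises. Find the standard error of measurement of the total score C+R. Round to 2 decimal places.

5.05

Var(total) = 74.42 + 39.6606 = 114.081.
True-score variance = 48.901 + 39.6606 = 88.5616, so reliability = 0.7763.
Error variance = 114.081 − 88.5616 = 25.519; SEM = √25.519 = 5.05.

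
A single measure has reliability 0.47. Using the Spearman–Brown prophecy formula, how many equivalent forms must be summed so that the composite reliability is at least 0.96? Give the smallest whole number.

k ≥ ρ*(1−ρ₁)/(ρ₁(1−ρ*)) = 0.96·0.53 / (0.47·0.04) = 27.064.
Smallest integer k = 28.

28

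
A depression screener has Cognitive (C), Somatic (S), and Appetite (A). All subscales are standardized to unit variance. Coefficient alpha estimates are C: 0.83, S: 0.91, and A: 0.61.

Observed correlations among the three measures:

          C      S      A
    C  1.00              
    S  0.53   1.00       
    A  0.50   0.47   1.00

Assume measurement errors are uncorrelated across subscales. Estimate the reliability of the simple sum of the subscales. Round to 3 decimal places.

Var(C+S+A) = 3 + 2·[0.53 + 0.50 + 0.47] = 3 + 3 = 6.
Under uncorrelated errors the observed covariances equal the true-score covariances, so only the own-variance terms attenuate.
True-score variance = [0.83 + 0.91 + 0.61] + 3 = 2.35 + 3 = 5.35.
Reliability = 5.35 / 6 = 0.892.

0.892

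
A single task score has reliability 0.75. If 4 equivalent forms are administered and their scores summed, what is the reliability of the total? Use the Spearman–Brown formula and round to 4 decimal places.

0.9231

ρ_k = kρ / (1 + (k−1)ρ) = 4·0.75 / (1 + 3·0.75) = 3.000 / 3.250 = 0.9231.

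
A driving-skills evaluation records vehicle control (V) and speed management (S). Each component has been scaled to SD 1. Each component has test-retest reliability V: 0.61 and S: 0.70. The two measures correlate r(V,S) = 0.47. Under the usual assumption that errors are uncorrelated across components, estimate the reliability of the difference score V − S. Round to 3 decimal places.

0.349

Var(V−S) = 1 + 1 − 2·0.47 = 2 − 0.94 = 1.06.
Under uncorrelated errors the observed covariances equal the true-score covariances, so only the own-variance terms attenuate.
True-score variance = [0.61 + 0.70] − 0.94 = 1.31 − 0.94 = 0.37.
Reliability = 0.37 / 1.06 = 0.349.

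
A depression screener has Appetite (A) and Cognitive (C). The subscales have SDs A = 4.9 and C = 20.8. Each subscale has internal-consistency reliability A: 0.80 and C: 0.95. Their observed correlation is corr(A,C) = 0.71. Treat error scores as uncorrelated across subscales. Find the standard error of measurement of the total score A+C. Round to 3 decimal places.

5.141

Var(total) = 456.65 + 144.726 = 601.376.
True-score variance = 430.216 + 144.726 = 574.942, so reliability = 0.9560.
Error variance = 601.376 − 574.942 = 26.434; SEM = √26.434 = 5.141.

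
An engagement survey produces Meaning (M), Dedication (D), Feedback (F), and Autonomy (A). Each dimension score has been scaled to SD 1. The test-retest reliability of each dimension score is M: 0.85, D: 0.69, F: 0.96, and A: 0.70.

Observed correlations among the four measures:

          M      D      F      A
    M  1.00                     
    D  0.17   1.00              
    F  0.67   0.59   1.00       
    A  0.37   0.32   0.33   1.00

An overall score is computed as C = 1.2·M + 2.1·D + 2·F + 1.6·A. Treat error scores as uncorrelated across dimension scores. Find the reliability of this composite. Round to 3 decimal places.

0.907

Var(C) = 1.2² + 2.1² + 2² + 1.6² + 2·[2.52·0.17 + 2.4·0.67 + 1.92·0.37 + 4.2·0.59 + 3.36·0.32 + 3.2·0.33] = 12.41 + 14.712 = 27.122.
Because errors are independent across components, Cov(Tᵢ,Tⱼ) = Cov(Xᵢ,Xⱼ); the off-diagonal part of the true-score variance is the same as above.
True-score variance = [1.2²·0.85 + 2.1²·0.69 + 2²·0.96 + 1.6²·0.70] + 14.712 = 9.8989 + 14.712 = 24.6109.
Reliability = 24.6109 / 27.122 = 0.907.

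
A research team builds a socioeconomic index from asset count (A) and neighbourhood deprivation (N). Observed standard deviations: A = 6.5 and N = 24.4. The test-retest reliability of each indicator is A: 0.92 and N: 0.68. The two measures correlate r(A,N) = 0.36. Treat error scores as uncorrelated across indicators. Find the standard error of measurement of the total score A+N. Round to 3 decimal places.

Var(total) = 637.61 + 114.192 = 751.802.
True-score variance = 443.715 + 114.192 = 557.907, so reliability = 0.7421.
Error variance = 751.802 − 557.907 = 193.895; SEM = √193.895 = 13.925.

13.925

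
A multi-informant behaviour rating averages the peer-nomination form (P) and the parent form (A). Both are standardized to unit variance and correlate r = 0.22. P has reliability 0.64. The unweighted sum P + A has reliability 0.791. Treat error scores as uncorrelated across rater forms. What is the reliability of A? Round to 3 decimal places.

0.850

Var(P+A) = 2 + 2·0.22 = 2.440.
True-score variance = ρ_P + ρ_A + 2·0.22, so 0.791 = (0.64 + ρ_A + 0.44) / 2.440.
ρ_A = 0.791·2.440 − 0.64 − 0.44 = 0.850.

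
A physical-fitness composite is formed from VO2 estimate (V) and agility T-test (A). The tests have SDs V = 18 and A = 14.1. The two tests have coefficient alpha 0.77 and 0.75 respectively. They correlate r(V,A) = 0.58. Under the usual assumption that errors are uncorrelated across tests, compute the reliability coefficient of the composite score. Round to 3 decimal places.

Var(V+A) = 18² + 14.1² + 2·[18·14.1·0.58] = 522.81 + 294.408 = 817.218.
Because errors are independent across components, Cov(Tᵢ,Tⱼ) = Cov(Xᵢ,Xⱼ); the off-diagonal part of the true-score variance is the same as above.
True-score variance = [18²·0.77 + 14.1²·0.75] + 294.408 = 398.588 + 294.408 = 692.995.
Reliability = 692.995 / 817.218 = 0.848.

0.848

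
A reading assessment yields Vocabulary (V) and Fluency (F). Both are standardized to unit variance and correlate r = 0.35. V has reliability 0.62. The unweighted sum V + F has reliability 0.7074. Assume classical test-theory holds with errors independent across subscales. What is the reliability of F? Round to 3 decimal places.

0.590

Var(V+F) = 2 + 2·0.35 = 2.700.
True-score variance = ρ_V + ρ_F + 2·0.35, so 0.7074 = (0.62 + ρ_F + 0.70) / 2.700.
ρ_F = 0.7074·2.700 − 0.62 − 0.70 = 0.590.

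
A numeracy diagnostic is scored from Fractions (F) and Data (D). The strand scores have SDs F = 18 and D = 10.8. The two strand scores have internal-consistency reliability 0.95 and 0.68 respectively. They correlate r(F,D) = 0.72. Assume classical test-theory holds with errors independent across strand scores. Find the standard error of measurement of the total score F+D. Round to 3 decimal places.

7.316

Var(total) = 440.64 + 279.936 = 720.576.
True-score variance = 387.115 + 279.936 = 667.051, so reliability = 0.9257.
Error variance = 720.576 − 667.051 = 53.5248; SEM = √53.5248 = 7.316.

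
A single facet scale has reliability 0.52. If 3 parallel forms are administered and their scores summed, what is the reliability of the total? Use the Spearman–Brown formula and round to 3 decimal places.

ρ_k = kρ / (1 + (k−1)ρ) = 3·0.52 / (1 + 2·0.52) = 1.560 / 2.040 = 0.765.

0.765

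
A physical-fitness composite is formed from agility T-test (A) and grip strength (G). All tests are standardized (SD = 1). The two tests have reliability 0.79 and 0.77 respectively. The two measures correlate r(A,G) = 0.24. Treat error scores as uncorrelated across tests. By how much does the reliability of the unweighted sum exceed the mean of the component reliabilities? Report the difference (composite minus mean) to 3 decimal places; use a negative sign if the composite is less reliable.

0.043

Var(sum) = 2 + 0.48 = 2.48; true-score variance = 1.56 + 0.48 = 2.04; composite reliability = 0.8226.
Mean component reliability = 0.7800.
Difference = 0.8226 − 0.7800 = 0.043.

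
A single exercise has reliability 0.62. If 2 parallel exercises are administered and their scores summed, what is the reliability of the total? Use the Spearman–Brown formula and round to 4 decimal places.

0.7654

ρ_k = kρ / (1 + (k−1)ρ) = 2·0.62 / (1 + 1·0.62) = 1.240 / 1.620 = 0.7654.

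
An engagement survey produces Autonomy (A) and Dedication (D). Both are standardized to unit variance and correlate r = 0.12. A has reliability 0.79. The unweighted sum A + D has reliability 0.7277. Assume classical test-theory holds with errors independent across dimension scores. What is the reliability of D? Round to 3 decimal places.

Var(A+D) = 2 + 2·0.12 = 2.240.
True-score variance = ρ_A + ρ_D + 2·0.12, so 0.7277 = (0.79 + ρ_D + 0.24) / 2.240.
ρ_D = 0.7277·2.240 − 0.79 − 0.24 = 0.600.

0.600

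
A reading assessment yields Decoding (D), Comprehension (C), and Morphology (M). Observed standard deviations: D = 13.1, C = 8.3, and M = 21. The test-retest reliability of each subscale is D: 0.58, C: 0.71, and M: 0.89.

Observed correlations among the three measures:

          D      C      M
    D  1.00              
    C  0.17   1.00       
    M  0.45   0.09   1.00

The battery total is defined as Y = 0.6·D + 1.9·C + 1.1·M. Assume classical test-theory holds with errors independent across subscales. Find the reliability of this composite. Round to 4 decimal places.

Var(Y) = 0.6²·13.1² + 1.9²·8.3² + 1.1²·21² + 2·[1.14·13.1·8.3·0.17 + 0.66·13.1·21·0.45 + 2.09·8.3·21·0.09] = 844.083 + 271.125 = 1115.21.
Under uncorrelated errors the observed covariances equal the true-score covariances, so only the own-variance terms attenuate.
True-score variance = [0.6²·13.1²·0.58 + 1.9²·8.3²·0.71 + 1.1²·21²·0.89] + 271.125 = 687.317 + 271.125 = 958.442.
Reliability = 958.442 / 1115.21 = 0.8594.

0.8594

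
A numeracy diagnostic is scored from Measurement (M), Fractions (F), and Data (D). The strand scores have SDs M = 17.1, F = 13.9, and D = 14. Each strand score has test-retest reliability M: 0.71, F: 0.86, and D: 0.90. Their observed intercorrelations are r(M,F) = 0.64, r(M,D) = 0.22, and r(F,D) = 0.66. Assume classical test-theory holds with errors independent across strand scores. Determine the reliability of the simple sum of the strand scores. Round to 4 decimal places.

0.9025

Var(M+F+D) = 17.1² + 13.9² + 14² + 2·[17.1·13.9·0.64 + 17.1·14·0.22 + 13.9·14·0.66] = 681.62 + 666.451 = 1348.07.
Under uncorrelated errors the observed covariances equal the true-score covariances, so only the own-variance terms attenuate.
True-score variance = [17.1²·0.71 + 13.9²·0.86 + 14²·0.90] + 666.451 = 550.172 + 666.451 = 1216.62.
Reliability = 1216.62 / 1348.07 = 0.9025.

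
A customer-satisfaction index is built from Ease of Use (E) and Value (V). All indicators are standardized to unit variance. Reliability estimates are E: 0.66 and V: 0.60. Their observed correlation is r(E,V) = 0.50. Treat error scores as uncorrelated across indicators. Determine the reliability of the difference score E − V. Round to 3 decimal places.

0.260

Var(E−V) = 1 + 1 − 2·0.50 = 2 − 1 = 1.
Under uncorrelated errors the observed covariances equal the true-score covariances, so only the own-variance terms attenuate.
True-score variance = [0.66 + 0.60] − 1 = 1.26 − 1 = 0.26.
Reliability = 0.26 / 1 = 0.260.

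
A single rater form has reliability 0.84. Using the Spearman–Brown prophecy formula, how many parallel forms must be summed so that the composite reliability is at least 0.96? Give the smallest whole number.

k ≥ ρ*(1−ρ₁)/(ρ₁(1−ρ*)) = 0.96·0.16 / (0.84·0.04) = 4.571.
Smallest integer k = 5.

5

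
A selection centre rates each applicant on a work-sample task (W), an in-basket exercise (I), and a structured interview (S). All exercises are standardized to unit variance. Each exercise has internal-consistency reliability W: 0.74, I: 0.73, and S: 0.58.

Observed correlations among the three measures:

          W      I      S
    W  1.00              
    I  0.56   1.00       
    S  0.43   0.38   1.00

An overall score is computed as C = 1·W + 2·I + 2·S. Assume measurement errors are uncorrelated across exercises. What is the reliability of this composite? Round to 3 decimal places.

0.811

Var(C) = 1 + 2² + 2² + 2·[2·0.56 + 2·0.43 + 4·0.38] = 9 + 7 = 16.
Under uncorrelated errors the observed covariances equal the true-score covariances, so only the own-variance terms attenuate.
True-score variance = [0.74 + 2²·0.73 + 2²·0.58] + 7 = 5.98 + 7 = 12.98.
Reliability = 12.98 / 16 = 0.811.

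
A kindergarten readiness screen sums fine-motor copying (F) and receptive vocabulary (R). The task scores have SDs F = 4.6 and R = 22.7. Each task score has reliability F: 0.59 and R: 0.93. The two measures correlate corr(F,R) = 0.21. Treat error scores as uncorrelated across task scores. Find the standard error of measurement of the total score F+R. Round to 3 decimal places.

6.689

Var(total) = 536.45 + 43.8564 = 580.306.
True-score variance = 491.704 + 43.8564 = 535.56, so reliability = 0.9229.
Error variance = 580.306 − 535.56 = 44.7459; SEM = √44.7459 = 6.689.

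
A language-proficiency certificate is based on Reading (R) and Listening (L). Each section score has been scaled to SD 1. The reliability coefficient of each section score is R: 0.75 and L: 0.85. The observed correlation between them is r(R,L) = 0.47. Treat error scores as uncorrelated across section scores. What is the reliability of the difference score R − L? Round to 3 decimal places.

Var(R−L) = 1 + 1 − 2·0.47 = 2 − 0.94 = 1.06.
With uncorrelated errors the cross-covariances are all true-score covariance, so they carry over unchanged; only the diagonal terms shrink to ρᵢσᵢ².
True-score variance = [0.75 + 0.85] − 0.94 = 1.6 − 0.94 = 0.66.
Reliability = 0.66 / 1.06 = 0.623.

0.623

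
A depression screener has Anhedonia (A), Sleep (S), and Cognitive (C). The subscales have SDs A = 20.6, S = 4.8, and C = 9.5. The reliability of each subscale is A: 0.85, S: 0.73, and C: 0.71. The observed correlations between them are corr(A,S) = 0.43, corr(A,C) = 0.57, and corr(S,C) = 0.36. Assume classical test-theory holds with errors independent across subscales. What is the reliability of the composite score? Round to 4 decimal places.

0.8907

Var(A+S+C) = 20.6² + 4.8² + 9.5² + 2·[20.6·4.8·0.43 + 20.6·9.5·0.57 + 4.8·9.5·0.36] = 537.65 + 340.967 = 878.617.
With uncorrelated errors the cross-covariances are all true-score covariance, so they carry over unchanged; only the diagonal terms shrink to ρᵢσᵢ².
True-score variance = [20.6²·0.85 + 4.8²·0.73 + 9.5²·0.71] + 340.967 = 441.603 + 340.967 = 782.57.
Reliability = 782.57 / 878.617 = 0.8907.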